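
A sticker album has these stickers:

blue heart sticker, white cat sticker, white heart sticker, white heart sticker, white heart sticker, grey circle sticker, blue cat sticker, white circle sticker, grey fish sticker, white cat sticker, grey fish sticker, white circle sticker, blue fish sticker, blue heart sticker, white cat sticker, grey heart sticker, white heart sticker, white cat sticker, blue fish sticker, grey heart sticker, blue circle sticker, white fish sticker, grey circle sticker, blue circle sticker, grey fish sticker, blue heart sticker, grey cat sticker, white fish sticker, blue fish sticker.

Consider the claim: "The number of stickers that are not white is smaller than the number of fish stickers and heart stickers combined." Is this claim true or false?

False

stickers that are not white: 17.
fish stickers: 8; heart stickers: 9; combined: 8 + 9 = 17.
The claim requires 17 < 17, which does not hold.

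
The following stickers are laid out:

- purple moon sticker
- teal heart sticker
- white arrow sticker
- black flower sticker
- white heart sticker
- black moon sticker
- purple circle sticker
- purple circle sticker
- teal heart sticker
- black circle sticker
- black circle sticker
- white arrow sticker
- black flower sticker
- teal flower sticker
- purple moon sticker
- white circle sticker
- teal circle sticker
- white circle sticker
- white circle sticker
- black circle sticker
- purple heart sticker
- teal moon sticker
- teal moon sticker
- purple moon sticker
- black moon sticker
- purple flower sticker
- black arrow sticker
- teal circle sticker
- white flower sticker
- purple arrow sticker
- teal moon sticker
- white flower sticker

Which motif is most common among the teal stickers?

moon

Counts by motif (restricted to teal stickers): moon 3, circle 2, heart 2, flower 1.
The maximum is 3, held uniquely by moon.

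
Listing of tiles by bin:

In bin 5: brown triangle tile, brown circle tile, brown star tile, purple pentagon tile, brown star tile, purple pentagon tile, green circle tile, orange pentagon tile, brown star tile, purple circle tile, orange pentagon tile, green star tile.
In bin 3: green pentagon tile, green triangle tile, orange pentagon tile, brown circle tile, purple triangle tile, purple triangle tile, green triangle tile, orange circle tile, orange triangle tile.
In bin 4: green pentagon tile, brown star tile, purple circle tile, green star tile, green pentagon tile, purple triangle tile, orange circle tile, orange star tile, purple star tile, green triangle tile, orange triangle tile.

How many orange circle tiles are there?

2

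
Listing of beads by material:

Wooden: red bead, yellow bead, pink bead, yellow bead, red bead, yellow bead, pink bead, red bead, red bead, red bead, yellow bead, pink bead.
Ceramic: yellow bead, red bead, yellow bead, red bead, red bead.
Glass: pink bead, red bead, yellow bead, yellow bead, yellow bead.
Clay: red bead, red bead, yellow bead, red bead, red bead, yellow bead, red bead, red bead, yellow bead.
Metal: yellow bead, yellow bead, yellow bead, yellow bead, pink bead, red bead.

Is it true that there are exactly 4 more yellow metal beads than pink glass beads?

|yellow metal beads| = 4.
|pink glass beads| = 1.
The claim requires 4 − 1 (= 3) to equal 4, which does not hold.

False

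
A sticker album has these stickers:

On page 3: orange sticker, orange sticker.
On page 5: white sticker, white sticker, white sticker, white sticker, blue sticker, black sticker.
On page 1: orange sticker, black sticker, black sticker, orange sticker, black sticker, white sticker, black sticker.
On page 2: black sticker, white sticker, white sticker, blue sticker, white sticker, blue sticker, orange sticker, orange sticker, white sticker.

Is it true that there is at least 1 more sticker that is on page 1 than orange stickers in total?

stickers on page 1: 7.
orange stickers: 6.
The claim requires 7 − 6 = 1 ≥ 1, which holds.

True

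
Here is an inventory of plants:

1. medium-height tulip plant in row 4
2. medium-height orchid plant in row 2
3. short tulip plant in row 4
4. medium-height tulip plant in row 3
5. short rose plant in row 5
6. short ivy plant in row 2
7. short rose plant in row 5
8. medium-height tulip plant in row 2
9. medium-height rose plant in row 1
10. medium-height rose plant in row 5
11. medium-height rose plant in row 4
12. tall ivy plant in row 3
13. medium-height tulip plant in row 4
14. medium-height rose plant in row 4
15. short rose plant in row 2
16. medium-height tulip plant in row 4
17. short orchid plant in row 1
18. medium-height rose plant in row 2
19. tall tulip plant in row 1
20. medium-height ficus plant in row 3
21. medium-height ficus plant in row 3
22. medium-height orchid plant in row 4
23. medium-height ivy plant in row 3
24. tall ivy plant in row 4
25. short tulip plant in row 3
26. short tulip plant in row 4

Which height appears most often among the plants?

Counts by height: medium-height 15, short 8, tall 3.
The maximum is 15, held uniquely by medium-height.

medium-height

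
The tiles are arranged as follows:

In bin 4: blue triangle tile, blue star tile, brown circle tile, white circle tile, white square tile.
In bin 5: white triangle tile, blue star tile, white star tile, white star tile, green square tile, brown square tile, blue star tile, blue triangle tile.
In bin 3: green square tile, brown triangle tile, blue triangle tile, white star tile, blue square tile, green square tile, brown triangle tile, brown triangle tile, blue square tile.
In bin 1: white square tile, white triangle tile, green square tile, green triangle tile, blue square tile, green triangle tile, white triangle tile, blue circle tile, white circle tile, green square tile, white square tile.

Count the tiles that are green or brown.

brown: 5; green: 7; together 5 + 7 = 12.

12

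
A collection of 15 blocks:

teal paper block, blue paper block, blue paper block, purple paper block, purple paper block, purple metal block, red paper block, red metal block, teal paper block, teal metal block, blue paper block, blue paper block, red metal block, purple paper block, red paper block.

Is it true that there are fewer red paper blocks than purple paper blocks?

True

|red paper blocks| = 2.
|purple paper blocks| = 3.
The claim requires 2 < 3, which holds.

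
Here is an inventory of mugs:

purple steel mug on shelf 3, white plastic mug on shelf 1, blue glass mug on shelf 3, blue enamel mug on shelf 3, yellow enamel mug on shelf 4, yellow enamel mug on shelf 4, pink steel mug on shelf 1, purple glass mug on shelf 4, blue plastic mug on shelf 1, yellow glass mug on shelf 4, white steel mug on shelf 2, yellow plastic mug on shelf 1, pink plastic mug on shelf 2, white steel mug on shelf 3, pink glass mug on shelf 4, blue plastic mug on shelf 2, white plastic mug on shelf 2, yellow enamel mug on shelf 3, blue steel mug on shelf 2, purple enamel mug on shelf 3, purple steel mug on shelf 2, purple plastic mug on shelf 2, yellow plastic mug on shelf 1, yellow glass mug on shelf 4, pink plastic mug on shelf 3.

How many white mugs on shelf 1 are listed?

1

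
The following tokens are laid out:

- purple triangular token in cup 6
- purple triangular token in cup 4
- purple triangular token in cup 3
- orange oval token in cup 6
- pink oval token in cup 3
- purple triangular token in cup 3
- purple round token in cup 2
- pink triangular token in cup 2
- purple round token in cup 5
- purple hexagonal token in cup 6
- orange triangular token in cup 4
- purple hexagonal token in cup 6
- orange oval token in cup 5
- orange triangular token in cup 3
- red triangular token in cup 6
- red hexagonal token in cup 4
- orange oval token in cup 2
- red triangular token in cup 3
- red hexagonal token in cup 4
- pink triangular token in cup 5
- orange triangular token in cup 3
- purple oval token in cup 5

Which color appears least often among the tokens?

pink

Counts by color: purple 9, orange 6, red 4, pink 3.
The minimum is 3, held uniquely by pink.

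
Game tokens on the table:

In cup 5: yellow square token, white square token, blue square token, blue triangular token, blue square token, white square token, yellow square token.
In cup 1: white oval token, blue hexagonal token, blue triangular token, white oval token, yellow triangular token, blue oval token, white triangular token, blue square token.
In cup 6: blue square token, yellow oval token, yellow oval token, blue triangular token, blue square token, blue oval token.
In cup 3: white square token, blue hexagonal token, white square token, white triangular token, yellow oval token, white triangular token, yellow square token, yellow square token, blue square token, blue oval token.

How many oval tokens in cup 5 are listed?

0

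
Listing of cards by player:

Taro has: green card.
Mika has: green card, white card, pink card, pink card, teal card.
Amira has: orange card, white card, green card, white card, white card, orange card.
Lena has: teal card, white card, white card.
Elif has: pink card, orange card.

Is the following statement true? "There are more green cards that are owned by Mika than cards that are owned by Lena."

|green cards owned by Mika| = 1.
|cards owned by Lena| = 3.
The claim requires 1 > 3, which does not hold.

False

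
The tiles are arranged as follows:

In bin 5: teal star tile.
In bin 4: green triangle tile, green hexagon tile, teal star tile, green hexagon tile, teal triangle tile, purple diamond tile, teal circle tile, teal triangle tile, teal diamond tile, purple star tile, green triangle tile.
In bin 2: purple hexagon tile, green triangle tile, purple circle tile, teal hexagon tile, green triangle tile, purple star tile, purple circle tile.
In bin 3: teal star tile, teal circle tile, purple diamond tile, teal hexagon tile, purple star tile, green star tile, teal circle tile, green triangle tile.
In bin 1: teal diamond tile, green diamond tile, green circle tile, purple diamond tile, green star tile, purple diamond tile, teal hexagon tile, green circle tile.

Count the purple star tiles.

3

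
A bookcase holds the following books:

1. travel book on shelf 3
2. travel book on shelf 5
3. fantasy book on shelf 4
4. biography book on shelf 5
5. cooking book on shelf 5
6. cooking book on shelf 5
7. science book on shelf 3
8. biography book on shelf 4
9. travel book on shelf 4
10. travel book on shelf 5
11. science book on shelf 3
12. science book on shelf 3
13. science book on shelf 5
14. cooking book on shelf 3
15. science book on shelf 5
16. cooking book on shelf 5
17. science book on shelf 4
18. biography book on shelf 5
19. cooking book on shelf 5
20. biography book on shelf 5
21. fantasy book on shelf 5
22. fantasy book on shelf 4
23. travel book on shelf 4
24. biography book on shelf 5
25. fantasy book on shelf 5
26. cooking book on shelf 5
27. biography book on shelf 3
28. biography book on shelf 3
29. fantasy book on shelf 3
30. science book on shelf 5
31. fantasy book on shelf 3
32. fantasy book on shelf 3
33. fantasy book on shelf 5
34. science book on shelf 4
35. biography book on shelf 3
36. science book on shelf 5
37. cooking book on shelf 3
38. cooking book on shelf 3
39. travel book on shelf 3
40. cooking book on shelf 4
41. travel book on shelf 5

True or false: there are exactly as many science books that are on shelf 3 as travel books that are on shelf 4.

False

science books on shelf 3: 3.
travel books on shelf 4: 2.
The claim requires 3 = 2, which does not hold.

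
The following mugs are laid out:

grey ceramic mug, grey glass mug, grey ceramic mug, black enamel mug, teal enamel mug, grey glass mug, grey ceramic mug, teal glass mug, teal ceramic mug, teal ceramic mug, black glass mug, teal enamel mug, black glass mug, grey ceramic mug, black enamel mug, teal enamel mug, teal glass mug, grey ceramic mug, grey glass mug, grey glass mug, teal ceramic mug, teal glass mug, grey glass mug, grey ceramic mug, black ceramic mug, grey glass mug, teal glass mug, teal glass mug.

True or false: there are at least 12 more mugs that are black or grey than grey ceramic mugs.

There are 17 mugs that are black or grey.
There are 6 grey ceramic mugs.
The claim requires 17 − 6 = 11 ≥ 12, which does not hold.

False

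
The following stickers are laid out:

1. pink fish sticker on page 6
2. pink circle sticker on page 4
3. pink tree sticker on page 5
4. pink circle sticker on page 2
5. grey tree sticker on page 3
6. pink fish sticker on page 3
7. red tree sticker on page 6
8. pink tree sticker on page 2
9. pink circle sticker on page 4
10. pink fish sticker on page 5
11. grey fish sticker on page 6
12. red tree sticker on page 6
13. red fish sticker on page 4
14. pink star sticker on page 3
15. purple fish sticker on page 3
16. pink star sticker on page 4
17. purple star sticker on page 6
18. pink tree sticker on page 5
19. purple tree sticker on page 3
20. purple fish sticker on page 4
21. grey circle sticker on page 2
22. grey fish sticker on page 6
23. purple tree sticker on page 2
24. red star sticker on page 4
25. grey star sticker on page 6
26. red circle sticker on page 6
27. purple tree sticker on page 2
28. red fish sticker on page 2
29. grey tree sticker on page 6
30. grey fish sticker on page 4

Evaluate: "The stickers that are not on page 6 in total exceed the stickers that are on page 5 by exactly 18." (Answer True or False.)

stickers that are not on page 6: 21.
stickers on page 5: 3.
The claim requires 21 − 3 (= 18) to equal 18, which holds.

True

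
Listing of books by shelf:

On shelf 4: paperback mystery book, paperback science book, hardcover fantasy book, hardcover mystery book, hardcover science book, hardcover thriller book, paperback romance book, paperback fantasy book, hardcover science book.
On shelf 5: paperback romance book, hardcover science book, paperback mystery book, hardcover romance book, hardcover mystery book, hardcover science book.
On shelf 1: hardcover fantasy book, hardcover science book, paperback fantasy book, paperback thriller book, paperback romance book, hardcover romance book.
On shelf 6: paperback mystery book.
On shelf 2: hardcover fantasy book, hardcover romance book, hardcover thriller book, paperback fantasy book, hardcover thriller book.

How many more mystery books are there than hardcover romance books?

mystery books: 5.
hardcover romance books: 3.
5 − 3 = 2.

2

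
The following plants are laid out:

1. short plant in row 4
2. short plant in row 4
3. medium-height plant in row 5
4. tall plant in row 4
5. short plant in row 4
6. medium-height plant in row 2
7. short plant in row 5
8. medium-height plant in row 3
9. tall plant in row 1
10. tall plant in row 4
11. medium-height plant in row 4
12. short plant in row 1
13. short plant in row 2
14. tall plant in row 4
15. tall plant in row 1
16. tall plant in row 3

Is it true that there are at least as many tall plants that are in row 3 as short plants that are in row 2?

tall plants in row 3: 1.
short plants in row 2: 1.
The claim requires 1 ≥ 1, which holds.

True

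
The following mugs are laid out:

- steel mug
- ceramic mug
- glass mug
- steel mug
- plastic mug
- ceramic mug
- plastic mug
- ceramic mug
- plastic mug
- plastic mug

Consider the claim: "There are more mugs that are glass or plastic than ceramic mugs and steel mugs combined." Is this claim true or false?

mugs that are glass or plastic: 5.
ceramic mugs: 3; steel mugs: 2; combined: 3 + 2 = 5.
The claim requires 5 > 5, which does not hold.

False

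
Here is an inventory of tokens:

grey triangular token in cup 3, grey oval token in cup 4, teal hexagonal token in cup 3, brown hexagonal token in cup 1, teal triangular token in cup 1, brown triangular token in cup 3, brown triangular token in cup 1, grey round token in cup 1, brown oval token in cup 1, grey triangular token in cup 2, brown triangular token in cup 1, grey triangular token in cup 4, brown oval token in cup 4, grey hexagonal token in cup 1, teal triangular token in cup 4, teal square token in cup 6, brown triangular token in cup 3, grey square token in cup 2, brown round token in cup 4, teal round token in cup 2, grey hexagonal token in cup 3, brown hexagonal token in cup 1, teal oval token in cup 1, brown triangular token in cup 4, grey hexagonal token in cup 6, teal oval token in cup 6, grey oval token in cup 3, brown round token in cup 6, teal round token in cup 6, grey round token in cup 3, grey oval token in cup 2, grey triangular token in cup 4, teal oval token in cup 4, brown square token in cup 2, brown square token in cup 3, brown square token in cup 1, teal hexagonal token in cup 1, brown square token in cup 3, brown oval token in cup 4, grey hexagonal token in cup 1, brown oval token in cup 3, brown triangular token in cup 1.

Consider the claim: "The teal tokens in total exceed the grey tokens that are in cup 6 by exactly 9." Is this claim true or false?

True

teal tokens: 10.
grey tokens in cup 6: 1.
The claim requires 10 − 1 (= 9) to equal 9, which holds.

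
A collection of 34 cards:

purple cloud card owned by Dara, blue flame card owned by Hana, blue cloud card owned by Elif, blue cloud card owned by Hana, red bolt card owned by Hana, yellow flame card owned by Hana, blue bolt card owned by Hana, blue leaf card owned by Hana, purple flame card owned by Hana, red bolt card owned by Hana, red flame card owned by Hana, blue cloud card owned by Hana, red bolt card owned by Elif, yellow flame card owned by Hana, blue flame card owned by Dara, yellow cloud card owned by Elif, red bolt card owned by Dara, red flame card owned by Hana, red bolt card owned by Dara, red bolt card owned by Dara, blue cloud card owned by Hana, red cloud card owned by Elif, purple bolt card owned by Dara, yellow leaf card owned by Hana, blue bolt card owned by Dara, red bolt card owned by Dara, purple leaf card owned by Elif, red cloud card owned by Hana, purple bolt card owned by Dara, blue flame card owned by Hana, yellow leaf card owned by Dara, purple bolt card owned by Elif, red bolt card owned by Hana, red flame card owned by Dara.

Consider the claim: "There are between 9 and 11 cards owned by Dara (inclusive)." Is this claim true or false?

True

|cards owned by Dara| = 11.
The claim requires 9 ≤ 11 ≤ 11, which holds.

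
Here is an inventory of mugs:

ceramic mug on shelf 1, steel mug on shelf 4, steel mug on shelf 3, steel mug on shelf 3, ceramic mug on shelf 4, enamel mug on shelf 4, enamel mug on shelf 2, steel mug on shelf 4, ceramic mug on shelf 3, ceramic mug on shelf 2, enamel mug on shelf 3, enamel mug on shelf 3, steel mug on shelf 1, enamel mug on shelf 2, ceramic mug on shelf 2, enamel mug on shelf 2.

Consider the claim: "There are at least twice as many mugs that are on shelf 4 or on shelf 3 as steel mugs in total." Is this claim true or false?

False

mugs on shelf 4 or on shelf 3: 9.
steel mugs: 5.
The claim requires 9 ≥ 2 × 5 = 10, which does not hold.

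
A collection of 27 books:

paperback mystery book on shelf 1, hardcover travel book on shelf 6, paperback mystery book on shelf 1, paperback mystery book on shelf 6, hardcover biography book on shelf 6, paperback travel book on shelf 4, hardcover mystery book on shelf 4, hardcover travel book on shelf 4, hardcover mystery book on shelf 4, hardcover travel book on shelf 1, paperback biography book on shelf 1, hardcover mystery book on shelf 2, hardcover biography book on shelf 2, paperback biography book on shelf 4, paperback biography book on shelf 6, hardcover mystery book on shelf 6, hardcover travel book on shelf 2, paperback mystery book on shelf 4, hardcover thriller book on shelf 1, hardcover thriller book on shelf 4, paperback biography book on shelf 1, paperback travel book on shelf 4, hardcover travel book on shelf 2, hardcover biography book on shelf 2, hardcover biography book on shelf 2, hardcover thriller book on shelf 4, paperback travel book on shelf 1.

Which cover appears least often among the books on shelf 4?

paperback

Counts by cover (restricted to books on shelf 4): hardcover 5, paperback 4.
The minimum is 4, held uniquely by paperback.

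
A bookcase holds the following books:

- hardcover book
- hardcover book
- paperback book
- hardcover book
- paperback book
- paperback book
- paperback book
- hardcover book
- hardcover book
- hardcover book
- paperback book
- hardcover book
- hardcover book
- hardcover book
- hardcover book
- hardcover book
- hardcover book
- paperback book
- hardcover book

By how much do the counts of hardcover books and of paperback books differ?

7

hardcover books: 13. paperback books: 6.
|13 − 6| = 13 − 6 = 7.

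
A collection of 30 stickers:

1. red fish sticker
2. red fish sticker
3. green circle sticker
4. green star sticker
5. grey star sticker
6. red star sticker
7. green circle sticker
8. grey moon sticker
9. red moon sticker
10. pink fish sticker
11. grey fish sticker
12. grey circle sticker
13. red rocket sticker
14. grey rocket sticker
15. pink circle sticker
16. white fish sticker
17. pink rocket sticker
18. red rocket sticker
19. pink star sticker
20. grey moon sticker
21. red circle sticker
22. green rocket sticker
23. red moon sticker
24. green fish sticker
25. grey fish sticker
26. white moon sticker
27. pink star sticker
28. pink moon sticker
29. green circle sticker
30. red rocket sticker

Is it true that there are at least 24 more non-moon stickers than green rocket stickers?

non-moon stickers: 24.
green rocket stickers: 1.
The claim requires 24 − 1 = 23 ≥ 24, which does not hold.

False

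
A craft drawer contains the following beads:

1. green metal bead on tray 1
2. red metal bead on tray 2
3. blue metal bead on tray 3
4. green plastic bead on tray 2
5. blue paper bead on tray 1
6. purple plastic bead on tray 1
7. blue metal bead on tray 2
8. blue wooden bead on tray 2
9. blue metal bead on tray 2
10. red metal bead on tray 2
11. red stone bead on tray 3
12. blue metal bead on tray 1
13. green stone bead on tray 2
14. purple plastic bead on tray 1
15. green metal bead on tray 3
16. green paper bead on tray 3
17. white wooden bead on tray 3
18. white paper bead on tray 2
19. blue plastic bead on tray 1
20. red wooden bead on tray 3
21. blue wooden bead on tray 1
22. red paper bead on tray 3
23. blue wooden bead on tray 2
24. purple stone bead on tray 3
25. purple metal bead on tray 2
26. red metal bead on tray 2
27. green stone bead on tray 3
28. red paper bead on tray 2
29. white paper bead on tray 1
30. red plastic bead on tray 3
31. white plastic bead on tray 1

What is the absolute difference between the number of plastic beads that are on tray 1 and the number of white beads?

plastic beads on tray 1: 4. white beads: 4.
|4 − 4| = 4 − 4 = 0.

0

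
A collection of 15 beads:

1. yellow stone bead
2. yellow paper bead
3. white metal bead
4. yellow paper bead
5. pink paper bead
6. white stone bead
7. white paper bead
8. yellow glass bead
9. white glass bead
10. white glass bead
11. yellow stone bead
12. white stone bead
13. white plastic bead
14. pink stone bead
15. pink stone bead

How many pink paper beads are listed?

1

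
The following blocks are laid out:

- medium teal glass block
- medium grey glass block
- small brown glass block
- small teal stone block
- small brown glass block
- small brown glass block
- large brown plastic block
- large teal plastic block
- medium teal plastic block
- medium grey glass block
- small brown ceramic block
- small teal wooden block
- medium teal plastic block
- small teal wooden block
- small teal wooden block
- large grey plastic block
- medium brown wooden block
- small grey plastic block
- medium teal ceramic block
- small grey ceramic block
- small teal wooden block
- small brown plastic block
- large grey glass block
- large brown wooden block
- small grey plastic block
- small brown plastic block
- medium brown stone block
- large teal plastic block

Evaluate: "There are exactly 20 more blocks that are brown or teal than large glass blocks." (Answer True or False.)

blocks that are brown or teal: 21.
large glass blocks: 1.
The claim requires 21 − 1 (= 20) to equal 20, which holds.

True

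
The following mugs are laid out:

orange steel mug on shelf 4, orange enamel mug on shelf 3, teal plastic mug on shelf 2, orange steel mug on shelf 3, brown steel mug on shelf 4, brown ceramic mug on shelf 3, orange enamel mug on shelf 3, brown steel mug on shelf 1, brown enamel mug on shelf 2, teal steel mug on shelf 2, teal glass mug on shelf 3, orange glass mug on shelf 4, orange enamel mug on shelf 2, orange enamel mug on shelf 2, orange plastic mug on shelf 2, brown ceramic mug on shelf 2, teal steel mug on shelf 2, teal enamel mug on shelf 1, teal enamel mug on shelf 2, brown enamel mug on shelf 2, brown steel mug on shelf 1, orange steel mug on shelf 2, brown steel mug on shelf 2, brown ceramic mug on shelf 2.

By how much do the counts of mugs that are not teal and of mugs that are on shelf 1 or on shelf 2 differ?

mugs that are not teal: 18. mugs on shelf 1 or on shelf 2: 16.
|18 − 16| = 18 − 16 = 2.

2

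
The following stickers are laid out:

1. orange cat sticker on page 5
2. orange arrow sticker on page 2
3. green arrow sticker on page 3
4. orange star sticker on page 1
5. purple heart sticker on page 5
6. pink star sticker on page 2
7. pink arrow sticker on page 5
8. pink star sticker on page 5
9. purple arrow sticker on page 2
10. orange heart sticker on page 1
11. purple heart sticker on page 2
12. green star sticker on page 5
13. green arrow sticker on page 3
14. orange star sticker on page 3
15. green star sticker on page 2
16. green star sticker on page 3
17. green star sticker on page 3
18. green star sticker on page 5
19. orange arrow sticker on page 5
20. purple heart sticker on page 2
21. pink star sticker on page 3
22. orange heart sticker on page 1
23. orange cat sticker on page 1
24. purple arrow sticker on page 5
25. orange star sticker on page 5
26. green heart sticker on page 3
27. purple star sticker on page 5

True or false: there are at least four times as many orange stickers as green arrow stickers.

There are 9 orange stickers.
There are 2 green arrow stickers.
The claim requires 9 ≥ 4 × 2 = 8, which holds.

True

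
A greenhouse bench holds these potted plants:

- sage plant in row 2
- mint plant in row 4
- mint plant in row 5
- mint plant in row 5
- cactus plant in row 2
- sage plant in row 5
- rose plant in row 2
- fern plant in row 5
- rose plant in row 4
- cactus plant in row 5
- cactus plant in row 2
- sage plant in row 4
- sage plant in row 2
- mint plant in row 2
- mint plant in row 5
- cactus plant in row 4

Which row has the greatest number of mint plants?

Counts by row (restricted to mint plants): row 5→3, row 4→1, row 2→1.
The maximum is 3, held uniquely by row 5.

row 5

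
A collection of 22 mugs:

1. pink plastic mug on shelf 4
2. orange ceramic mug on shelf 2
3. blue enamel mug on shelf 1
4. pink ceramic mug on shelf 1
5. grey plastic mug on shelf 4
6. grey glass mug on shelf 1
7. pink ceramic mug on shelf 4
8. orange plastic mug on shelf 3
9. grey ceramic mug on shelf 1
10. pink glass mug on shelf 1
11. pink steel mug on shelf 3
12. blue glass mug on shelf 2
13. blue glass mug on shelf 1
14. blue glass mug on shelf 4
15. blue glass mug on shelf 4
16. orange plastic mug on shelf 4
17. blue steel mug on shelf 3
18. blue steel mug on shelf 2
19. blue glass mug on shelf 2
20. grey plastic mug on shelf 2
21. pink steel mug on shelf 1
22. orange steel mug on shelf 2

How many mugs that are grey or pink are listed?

grey: 4; pink: 6; together 4 + 6 = 10.

10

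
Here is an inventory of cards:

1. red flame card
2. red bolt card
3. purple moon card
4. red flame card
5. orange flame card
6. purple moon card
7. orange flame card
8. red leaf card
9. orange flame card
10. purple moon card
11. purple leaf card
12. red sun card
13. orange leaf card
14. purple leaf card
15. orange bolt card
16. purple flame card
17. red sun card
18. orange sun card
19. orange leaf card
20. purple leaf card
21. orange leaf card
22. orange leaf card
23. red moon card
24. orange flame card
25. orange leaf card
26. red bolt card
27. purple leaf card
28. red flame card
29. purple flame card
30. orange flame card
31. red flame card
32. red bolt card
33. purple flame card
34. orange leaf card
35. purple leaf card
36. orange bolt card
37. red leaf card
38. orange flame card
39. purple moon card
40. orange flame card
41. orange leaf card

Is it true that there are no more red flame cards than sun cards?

False

|red flame cards| = 4.
|sun cards| = 3.
The claim requires 4 ≤ 3, which does not hold.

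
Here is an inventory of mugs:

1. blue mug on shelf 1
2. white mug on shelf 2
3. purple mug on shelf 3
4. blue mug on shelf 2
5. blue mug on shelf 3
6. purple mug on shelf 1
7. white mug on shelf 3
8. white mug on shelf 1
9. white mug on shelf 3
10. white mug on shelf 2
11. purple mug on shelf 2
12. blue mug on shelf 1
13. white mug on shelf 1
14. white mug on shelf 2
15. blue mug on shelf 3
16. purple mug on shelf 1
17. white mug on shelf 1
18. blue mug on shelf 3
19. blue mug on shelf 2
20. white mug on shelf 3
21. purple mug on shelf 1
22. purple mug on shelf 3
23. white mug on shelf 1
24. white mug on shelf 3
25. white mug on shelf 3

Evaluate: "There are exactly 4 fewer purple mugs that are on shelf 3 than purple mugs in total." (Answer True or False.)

True

|purple mugs on shelf 3| = 2.
|purple mugs| = 6.
The claim requires 6 − 2 (= 4) to equal 4, which holds.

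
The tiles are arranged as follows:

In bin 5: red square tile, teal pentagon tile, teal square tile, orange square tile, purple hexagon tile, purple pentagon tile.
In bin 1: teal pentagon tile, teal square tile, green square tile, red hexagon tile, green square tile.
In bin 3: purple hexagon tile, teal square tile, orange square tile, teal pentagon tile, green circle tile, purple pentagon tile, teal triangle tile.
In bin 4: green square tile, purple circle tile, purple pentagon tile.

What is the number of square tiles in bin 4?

1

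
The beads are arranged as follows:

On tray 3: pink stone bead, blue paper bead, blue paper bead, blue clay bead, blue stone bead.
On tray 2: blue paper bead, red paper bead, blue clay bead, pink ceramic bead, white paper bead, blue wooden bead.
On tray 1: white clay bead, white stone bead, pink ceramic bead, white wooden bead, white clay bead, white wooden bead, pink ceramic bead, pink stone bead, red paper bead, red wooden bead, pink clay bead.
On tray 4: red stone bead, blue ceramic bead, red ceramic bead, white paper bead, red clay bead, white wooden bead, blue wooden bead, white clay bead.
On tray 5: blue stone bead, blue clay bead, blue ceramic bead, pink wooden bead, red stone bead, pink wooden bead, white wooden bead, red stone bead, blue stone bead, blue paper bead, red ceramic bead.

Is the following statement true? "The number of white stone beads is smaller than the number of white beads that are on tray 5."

False

There is 1 white stone bead.
There is 1 white bead on tray 5.
The claim requires 1 < 1, which does not hold.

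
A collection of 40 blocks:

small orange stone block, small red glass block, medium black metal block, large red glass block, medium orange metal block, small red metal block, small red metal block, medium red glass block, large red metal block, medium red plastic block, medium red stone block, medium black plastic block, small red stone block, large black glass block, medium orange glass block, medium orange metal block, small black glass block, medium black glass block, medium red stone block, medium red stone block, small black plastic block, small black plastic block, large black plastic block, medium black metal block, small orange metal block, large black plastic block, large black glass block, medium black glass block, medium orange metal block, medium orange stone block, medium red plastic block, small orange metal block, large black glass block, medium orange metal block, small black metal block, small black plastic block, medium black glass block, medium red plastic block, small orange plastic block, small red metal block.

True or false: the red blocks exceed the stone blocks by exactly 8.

True

|red blocks| = 14.
|stone blocks| = 6.
The claim requires 14 − 6 (= 8) to equal 8, which holds.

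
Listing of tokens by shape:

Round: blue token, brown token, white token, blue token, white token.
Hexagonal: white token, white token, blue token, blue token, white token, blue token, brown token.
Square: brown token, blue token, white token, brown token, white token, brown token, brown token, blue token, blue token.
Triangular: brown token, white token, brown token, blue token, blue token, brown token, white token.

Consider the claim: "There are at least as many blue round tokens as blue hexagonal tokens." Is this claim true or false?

blue round tokens: 2.
blue hexagonal tokens: 3.
The claim requires 2 ≥ 3, which does not hold.

False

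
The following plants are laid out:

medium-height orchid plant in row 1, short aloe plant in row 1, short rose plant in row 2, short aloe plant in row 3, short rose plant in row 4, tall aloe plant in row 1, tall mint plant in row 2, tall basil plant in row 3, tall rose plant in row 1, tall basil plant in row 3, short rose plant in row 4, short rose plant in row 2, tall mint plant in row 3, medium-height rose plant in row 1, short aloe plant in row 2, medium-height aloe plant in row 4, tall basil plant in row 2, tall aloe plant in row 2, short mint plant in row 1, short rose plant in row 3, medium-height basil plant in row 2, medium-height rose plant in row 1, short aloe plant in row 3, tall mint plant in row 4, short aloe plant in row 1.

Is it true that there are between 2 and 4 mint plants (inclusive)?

True

There are 4 mint plants.
The claim requires 2 ≤ 4 ≤ 4, which holds.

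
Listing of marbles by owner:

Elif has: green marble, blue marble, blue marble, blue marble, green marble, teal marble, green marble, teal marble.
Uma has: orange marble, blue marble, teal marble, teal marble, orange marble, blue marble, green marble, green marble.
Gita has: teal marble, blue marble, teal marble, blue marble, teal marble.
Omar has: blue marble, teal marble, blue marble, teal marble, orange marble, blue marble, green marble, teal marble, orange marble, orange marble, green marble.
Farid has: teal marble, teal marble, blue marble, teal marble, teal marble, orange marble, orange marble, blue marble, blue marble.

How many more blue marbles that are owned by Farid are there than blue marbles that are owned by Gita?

1

blue marbles owned by Farid: 3.
blue marbles owned by Gita: 2.
3 − 2 = 1.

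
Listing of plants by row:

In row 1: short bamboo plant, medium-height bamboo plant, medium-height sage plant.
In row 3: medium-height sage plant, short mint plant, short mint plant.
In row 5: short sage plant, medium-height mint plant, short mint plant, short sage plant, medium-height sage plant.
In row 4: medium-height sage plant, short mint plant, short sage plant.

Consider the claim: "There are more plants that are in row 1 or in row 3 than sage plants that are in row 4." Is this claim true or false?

|plants in row 1 or in row 3| = 6.
|sage plants in row 4| = 2.
The claim requires 6 > 2, which holds.

True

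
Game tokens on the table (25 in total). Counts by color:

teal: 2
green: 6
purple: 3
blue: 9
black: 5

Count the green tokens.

6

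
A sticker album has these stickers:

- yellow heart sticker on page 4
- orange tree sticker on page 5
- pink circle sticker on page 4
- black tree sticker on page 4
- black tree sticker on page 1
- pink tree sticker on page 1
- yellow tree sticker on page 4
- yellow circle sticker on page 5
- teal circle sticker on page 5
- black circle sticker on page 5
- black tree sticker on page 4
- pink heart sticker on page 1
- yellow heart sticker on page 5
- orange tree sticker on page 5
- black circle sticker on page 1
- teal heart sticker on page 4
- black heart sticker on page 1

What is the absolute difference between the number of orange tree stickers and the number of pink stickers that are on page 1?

orange tree stickers: 2. pink stickers on page 1: 2.
|2 − 2| = 2 − 2 = 0.

0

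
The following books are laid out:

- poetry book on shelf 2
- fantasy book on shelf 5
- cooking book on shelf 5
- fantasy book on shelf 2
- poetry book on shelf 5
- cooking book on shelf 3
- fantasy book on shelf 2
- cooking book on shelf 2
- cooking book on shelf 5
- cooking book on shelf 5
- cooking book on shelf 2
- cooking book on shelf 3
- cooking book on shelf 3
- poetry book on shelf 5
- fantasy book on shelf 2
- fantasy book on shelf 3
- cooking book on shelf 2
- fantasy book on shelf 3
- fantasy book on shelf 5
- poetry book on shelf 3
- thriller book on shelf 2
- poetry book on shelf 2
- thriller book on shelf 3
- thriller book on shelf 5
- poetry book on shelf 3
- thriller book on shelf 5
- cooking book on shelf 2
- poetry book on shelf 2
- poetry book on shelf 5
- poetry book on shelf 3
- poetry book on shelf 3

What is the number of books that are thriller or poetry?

14

poetry: 10; thriller: 4; together 10 + 4 = 14.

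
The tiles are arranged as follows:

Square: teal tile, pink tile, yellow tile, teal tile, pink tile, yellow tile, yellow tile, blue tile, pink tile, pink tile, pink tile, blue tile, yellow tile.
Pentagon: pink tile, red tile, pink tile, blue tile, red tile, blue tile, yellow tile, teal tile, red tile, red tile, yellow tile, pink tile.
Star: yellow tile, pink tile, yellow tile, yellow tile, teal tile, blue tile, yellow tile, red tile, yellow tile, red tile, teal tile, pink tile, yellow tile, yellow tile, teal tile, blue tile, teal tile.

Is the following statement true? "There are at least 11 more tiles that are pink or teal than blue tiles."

True

|tiles that are pink or teal| = 17.
|blue tiles| = 6.
The claim requires 17 − 6 = 11 ≥ 11, which holds.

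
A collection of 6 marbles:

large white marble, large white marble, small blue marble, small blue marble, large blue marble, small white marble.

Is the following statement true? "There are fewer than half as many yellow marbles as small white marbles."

True

|yellow marbles| = 0.
|small white marbles| = 1.
The claim requires 2 × 0 = 0 < 1, which holds.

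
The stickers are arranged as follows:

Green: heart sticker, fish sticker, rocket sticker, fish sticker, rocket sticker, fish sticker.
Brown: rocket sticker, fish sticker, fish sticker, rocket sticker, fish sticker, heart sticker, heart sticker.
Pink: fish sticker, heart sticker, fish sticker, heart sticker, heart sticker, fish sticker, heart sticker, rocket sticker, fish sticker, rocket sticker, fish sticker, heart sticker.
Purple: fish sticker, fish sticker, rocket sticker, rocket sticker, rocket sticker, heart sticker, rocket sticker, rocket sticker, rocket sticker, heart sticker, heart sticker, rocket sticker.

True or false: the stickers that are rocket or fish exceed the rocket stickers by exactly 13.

stickers that are rocket or fish: 26.
rocket stickers: 13.
The claim requires 26 − 13 (= 13) to equal 13, which holds.

True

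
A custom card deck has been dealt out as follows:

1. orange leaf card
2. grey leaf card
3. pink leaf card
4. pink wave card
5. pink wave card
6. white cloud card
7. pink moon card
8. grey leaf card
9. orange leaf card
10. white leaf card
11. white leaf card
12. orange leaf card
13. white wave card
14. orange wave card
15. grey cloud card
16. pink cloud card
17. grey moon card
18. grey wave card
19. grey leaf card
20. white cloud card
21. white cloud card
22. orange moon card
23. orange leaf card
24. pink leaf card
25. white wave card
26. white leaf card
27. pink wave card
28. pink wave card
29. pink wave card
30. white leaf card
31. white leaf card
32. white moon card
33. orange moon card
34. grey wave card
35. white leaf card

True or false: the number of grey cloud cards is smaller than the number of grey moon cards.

|grey cloud cards| = 1.
|grey moon cards| = 1.
The claim requires 1 < 1, which does not hold.

False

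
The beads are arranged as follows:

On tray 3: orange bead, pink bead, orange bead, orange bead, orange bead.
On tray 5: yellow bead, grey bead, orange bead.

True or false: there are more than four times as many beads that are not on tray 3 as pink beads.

False

|beads that are not on tray 3| = 3.
|pink beads| = 1.
The claim requires 3 > 4 × 1 = 4, which does not hold.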